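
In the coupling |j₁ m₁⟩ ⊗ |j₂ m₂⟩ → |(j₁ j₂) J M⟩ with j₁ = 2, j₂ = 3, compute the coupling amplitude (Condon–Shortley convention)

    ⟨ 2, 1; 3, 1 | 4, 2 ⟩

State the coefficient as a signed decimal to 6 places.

+√(1/28) ≈ +0.188982

j₁+j₂−J=1  J+j₁−j₂=3  J−j₁+j₂=5  j₁+j₂+J+1=10
(j₁±m₁, j₂±m₂, J±M) = (3,1,4,2,6,2)
P² = 5184/7
sum k=0..1:
  [0] +1/48 = 1/48
  [1] −1/72 = -1/72
S = 1/144
C² = P²·S² = 1/28 ; C = +0.188982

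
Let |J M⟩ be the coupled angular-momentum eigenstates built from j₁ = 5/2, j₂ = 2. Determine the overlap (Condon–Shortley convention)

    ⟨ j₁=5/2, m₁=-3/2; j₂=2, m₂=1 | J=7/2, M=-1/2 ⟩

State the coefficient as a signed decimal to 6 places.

√[8·1!4!3!/9! · 1!4!3!1!3!4!] = √(2304/35)
  +(−1)^0/∏(0,1,4,3,0,0)! = 1/144  (running 1/144)
  +(−1)^1/∏(1,0,3,2,1,1)! = -1/12  (running -11/144)
⟨..|..⟩ = √(2304/35)·(-11/144) = -0.619780

-0.619780  (= −√(121/315))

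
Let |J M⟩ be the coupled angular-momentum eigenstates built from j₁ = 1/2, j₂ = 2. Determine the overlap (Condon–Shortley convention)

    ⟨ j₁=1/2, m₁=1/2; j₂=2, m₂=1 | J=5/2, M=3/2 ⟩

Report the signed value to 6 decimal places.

+√(4/5) = +0.894427

triangle: 0!*1!*4!/6! = 24/720
(j±m)!: 1!*0!*3!*1!*4!*1! = 144
prefactor² = (2J+1)*Δ*N² = 144/5
  k=0: +1/(0!*0!*0!*3!*1!*1!) = 1/6
Σ = 1/6  ⇒  CG² = 144/5*1/6² = 4/5
CG = +√(4/5) = +0.894427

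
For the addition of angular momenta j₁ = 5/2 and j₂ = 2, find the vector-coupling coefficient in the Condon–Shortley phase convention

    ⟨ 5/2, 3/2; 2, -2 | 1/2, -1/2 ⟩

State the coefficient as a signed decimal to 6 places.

+0.258199  (= +√(1/15))

j₁+j₂−J=4  J+j₁−j₂=1  J−j₁+j₂=0  j₁+j₂+J+1=6
(j₁±m₁, j₂±m₂, J±M) = (4,1,0,4,0,1)
P² = 192/5
sum k=0..0:
  [0] +1/24 = 1/24
S = 1/24
C² = P²·S² = 1/15 ; C = +0.258199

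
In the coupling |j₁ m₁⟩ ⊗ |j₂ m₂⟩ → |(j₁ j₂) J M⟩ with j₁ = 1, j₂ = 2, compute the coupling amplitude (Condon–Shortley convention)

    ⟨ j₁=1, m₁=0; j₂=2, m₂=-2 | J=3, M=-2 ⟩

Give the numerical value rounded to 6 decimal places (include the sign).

+0.577350

triangle: 0!*2!*4!/7! = 48/5040
(j±m)!: 1!*1!*0!*4!*1!*5! = 2880
prefactor² = (2J+1)*Δ*N² = 192
  k=0: +1/(0!*0!*1!*0!*1!*4!) = 1/24
Σ = 1/24  ⇒  CG² = 192*1/24² = 1/3
CG = +√(1/3) = +0.577350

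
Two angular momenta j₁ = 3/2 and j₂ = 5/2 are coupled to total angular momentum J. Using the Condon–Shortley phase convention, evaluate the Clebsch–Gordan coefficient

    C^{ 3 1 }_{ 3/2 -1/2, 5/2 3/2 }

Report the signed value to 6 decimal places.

triangle: 1!·2!·4!/8! = 48/40320
(j±m)!: 1!·2!·4!·1!·4!·2! = 2304
prefactor² = (2J+1)·Δ·N² = 96/5
  k=0: +1/(0!·1!·2!·4!·0!·0!) = 1/48
  k=1: −1/(1!·0!·1!·3!·1!·1!) = -1/6
Σ = -7/48  ⇒  CG² = 96/5·(-7/48)² = 49/120
CG = −√(49/120) = -0.639010

-0.639010  (= −√(49/120))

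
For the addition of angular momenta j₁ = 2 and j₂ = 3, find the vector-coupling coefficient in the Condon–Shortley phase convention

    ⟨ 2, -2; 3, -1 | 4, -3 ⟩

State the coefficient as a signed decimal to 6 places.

j₁+j₂−J=1  J+j₁−j₂=3  J−j₁+j₂=5  j₁+j₂+J+1=10
(j₁±m₁, j₂±m₂, J±M) = (0,4,2,4,1,7)
P² = 10368
sum k=1..1:
  [1] −1/144 = -1/144
S = -1/144
C² = P²·S² = 1/2 ; C = -0.707107

-0.707107  (= −√(1/2))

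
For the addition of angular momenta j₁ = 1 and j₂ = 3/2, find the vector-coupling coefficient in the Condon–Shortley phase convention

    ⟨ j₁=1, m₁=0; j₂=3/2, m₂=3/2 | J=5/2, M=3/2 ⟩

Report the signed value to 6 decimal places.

√[6·0!2!3!/6! · 1!1!3!0!4!1!] = √(72/5)
  +(−1)^0/∏(0,0,1,3,1,0)! = 1/6  (running 1/6)
⟨..|..⟩ = √(72/5)·(1/6) = +0.632456

+0.632456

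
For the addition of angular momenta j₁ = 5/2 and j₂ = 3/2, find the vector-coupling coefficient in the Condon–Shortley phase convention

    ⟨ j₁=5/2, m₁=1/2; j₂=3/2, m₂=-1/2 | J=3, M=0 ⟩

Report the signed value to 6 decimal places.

+0.447214

√[7·1!4!2!/8! · 3!2!1!2!3!3!] = √(36/5)
  +(−1)^0/∏(0,1,2,1,2,1)! = 1/4  (running 1/4)
  +(−1)^1/∏(1,0,1,0,3,2)! = -1/12  (running 1/6)
⟨..|..⟩ = √(36/5)·(1/6) = +0.447214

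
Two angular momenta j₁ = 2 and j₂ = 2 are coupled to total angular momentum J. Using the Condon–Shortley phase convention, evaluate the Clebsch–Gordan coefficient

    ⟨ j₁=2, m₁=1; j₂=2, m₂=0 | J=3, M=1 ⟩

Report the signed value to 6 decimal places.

√[7·1!3!3!/8! · 3!1!2!2!4!2!] = √(36/5)
  +(−1)^0/∏(0,1,1,2,2,1)! = 1/4  (running 1/4)
  +(−1)^1/∏(1,0,0,1,3,2)! = -1/12  (running 1/6)
⟨..|..⟩ = √(36/5)·(1/6) = +0.447214

+√(1/5) = +0.447214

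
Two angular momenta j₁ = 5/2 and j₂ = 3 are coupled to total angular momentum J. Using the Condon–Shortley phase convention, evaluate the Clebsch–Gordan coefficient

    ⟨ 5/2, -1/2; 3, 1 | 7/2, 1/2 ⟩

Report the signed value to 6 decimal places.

√[8·2!3!4!/10! · 2!3!4!2!4!3!] = √(9216/175)
  +(−1)^0/∏(0,2,3,4,0,0)! = 1/288  (running 1/288)
  +(−1)^1/∏(1,1,2,3,1,1)! = -1/12  (running -23/288)
  +(−1)^2/∏(2,0,1,2,2,2)! = 1/16  (running -5/288)
⟨..|..⟩ = √(9216/175)·(-5/288) = -0.125988

-0.125988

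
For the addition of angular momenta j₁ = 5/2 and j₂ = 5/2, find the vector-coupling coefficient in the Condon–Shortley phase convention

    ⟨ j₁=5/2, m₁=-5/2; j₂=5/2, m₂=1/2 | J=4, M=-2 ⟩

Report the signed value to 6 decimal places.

−√(9/28) ≈ -0.566947

j₁+j₂−J=1  J+j₁−j₂=4  J−j₁+j₂=4  j₁+j₂+J+1=10
(j₁±m₁, j₂±m₂, J±M) = (0,5,3,2,2,6)
P² = 20736/7
sum k=1..1:
  [1] −1/96 = -1/96
S = -1/96
C² = P²·S² = 9/28 ; C = -0.566947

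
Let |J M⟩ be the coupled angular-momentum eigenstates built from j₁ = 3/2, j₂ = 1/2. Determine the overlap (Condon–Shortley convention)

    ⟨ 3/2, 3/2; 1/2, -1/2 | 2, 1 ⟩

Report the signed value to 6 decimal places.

triangle: 0!·3!·1!/5! = 6/120
(j±m)!: 3!·0!·0!·1!·3!·1! = 36
prefactor² = (2J+1)·Δ·N² = 9
  k=0: +1/(0!·0!·0!·0!·3!·1!) = 1/6
Σ = 1/6  ⇒  CG² = 9·1/6² = 1/4
CG = +√(1/4) = +0.500000

+√(1/4) ≈ +0.500000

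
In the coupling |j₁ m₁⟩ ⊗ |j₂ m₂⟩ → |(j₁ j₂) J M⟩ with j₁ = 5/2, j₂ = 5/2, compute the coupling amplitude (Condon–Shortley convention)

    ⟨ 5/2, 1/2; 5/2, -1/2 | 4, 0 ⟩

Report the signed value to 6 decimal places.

triangle: 1!*4!*4!/10! = 576/3628800
(j±m)!: 3!*2!*2!*3!*4!*4! = 82944
prefactor² = (2J+1)*Δ*N² = 20736/175
  k=0: +1/(0!*1!*2!*2!*2!*2!) = 1/16
  k=1: −1/(1!*0!*1!*1!*3!*3!) = -1/36
Σ = 5/144  ⇒  CG² = 20736/175*5/144² = 1/7
CG = +√(1/7) = +0.377964

+0.377964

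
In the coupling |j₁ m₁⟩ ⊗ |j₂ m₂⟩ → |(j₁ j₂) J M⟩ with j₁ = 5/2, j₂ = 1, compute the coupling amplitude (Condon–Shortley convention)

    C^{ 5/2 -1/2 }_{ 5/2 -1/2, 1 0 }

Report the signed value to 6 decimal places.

triangle: 1!·4!·1!/7! = 24/5040
(j±m)!: 2!·3!·1!·1!·2!·3! = 144
prefactor² = (2J+1)·Δ·N² = 144/35
  k=0: +1/(0!·1!·3!·1!·1!·0!) = 1/6
  k=1: −1/(1!·0!·2!·0!·2!·1!) = -1/4
Σ = -1/12  ⇒  CG² = 144/35·(-1/12)² = 1/35
CG = −√(1/35) = -0.169031

−√(1/35) ≈ -0.169031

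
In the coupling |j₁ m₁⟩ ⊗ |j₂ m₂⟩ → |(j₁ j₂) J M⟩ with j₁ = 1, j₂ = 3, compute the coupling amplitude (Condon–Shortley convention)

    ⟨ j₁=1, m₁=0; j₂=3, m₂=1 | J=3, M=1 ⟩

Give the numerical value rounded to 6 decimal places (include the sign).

-0.288675

√[7·1!1!5!/8! · 1!1!4!2!4!2!] = √(48)
  +(−1)^0/∏(0,1,1,4,0,1)! = 1/24  (running 1/24)
  +(−1)^1/∏(1,0,0,3,1,2)! = -1/12  (running -1/24)
⟨..|..⟩ = √(48)·(-1/24) = -0.288675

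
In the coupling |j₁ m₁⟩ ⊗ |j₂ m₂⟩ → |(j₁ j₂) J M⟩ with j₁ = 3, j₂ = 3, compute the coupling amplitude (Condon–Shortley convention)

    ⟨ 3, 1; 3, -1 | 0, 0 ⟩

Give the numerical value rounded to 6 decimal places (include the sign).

+√(1/7) = +0.377964

triangle: 6!·0!·0!/7! = 720/5040
(j±m)!: 4!·2!·2!·4!·0!·0! = 2304
prefactor² = (2J+1)·Δ·N² = 2304/7
  k=2: +1/(2!·4!·0!·0!·0!·0!) = 1/48
Σ = 1/48  ⇒  CG² = 2304/7·1/48² = 1/7
CG = +√(1/7) = +0.377964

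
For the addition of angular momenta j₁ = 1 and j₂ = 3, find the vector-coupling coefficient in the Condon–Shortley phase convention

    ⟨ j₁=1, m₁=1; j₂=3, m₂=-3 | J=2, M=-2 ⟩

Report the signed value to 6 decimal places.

+√(5/7) = +0.845154

√[5·2!0!4!/7! · 2!0!0!6!0!4!] = √(11520/7)
  +(−1)^0/∏(0,2,0,0,0,4)! = 1/48  (running 1/48)
⟨..|..⟩ = √(11520/7)·(1/48) = +0.845154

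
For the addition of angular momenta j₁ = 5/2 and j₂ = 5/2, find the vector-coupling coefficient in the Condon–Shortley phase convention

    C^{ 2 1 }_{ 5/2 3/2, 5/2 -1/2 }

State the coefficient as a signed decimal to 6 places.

triangle: 3!*2!*2!/8! = 24/40320
(j±m)!: 4!*1!*2!*3!*3!*1! = 1728
prefactor² = (2J+1)*Δ*N² = 36/7
  k=0: +1/(0!*3!*1!*2!*1!*0!) = 1/12
  k=1: −1/(1!*2!*0!*1!*2!*1!) = -1/4
Σ = -1/6  ⇒  CG² = 36/7*(-1/6)² = 1/7
CG = −√(1/7) = -0.377964

-0.377964  (= −√(1/7))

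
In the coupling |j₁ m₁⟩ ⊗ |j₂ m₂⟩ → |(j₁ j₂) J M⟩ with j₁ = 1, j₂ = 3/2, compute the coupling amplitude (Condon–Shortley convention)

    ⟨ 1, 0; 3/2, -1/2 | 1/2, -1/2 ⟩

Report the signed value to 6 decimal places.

−√(1/3) = -0.577350

j₁+j₂−J=2  J+j₁−j₂=0  J−j₁+j₂=1  j₁+j₂+J+1=4
(j₁±m₁, j₂±m₂, J±M) = (1,1,1,2,0,1)
P² = 1/3
sum k=1..1:
  [1] −1/1 = -1
S = -1
C² = P²·S² = 1/3 ; C = -0.577350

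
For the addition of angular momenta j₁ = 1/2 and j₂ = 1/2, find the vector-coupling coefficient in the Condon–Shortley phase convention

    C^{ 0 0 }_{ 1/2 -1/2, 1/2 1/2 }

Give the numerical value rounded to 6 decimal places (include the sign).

−√(1/2) ≈ -0.707107

triangle: 1!*0!*0!/2! = 1/2
(j±m)!: 0!*1!*1!*0!*0!*0! = 1
prefactor² = (2J+1)*Δ*N² = 1/2
  k=1: −1/(1!*0!*0!*0!*0!*0!) = -1
Σ = -1  ⇒  CG² = 1/2*(-1)² = 1/2
CG = −√(1/2) = -0.707107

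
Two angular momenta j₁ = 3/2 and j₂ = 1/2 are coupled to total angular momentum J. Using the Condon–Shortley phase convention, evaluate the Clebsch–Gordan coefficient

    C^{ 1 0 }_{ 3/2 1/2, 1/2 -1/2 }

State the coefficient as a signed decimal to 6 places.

+√(1/2) ≈ +0.707107

triangle: 1!×2!×0!/4! = 2/24
(j±m)!: 2!×1!×0!×1!×1!×1! = 2
prefactor² = (2J+1)×Δ×N² = 1/2
  k=0: +1/(0!×1!×1!×0!×1!×0!) = 1
Σ = 1  ⇒  CG² = 1/2×1² = 1/2
CG = +√(1/2) = +0.707107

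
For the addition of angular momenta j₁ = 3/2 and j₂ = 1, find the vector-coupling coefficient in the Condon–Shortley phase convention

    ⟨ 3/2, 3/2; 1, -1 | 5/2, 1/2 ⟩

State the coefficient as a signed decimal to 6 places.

+0.316228

triangle: 0!·3!·2!/6! = 12/720
(j±m)!: 3!·0!·0!·2!·3!·2! = 144
prefactor² = (2J+1)·Δ·N² = 72/5
  k=0: +1/(0!·0!·0!·0!·3!·2!) = 1/12
Σ = 1/12  ⇒  CG² = 72/5·1/12² = 1/10
CG = +√(1/10) = +0.316228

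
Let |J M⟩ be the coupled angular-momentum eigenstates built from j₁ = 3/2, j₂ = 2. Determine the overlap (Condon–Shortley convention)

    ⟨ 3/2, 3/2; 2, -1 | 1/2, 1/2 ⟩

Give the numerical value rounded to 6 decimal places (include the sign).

+√(1/10) ≈ +0.316228

triangle: 3!×0!×1!/5! = 6/120
(j±m)!: 3!×0!×1!×3!×1!×0! = 36
prefactor² = (2J+1)×Δ×N² = 18/5
  k=0: +1/(0!×3!×0!×1!×0!×0!) = 1/6
Σ = 1/6  ⇒  CG² = 18/5×1/6² = 1/10
CG = +√(1/10) = +0.316228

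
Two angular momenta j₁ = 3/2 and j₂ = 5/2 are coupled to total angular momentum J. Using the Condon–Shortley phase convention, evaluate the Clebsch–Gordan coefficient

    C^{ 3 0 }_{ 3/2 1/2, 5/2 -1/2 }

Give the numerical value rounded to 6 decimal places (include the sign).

+0.447214

triangle: 1!·2!·4!/8! = 48/40320
(j±m)!: 2!·1!·2!·3!·3!·3! = 864
prefactor² = (2J+1)·Δ·N² = 36/5
  k=0: +1/(0!·1!·1!·2!·1!·2!) = 1/4
  k=1: −1/(1!·0!·0!·1!·2!·3!) = -1/12
Σ = 1/6  ⇒  CG² = 36/5·1/6² = 1/5
CG = +√(1/5) = +0.447214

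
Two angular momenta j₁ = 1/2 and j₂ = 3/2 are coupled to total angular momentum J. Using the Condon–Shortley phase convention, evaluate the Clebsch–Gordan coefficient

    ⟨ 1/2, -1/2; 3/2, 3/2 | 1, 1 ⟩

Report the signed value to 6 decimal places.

-0.866025  (= −√(3/4))

j₁+j₂−J=1  J+j₁−j₂=0  J−j₁+j₂=2  j₁+j₂+J+1=4
(j₁±m₁, j₂±m₂, J±M) = (0,1,3,0,2,0)
P² = 3
sum k=1..1:
  [1] −1/2 = -1/2
S = -1/2
C² = P²·S² = 3/4 ; C = -0.866025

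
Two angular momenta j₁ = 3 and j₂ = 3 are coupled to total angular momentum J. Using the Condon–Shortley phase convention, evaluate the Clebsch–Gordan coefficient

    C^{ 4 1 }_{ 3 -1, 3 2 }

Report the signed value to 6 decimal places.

+0.455842

triangle: 2!×4!×4!/11! = 1152/39916800
(j±m)!: 2!×4!×5!×1!×5!×3! = 4147200
prefactor² = (2J+1)×Δ×N² = 82944/77
  k=1: −1/(1!×1!×3!×4!×1!×0!) = -1/144
  k=2: +1/(2!×0!×2!×3!×2!×1!) = 1/48
Σ = 1/72  ⇒  CG² = 82944/77×1/72² = 16/77
CG = +√(16/77) = +0.455842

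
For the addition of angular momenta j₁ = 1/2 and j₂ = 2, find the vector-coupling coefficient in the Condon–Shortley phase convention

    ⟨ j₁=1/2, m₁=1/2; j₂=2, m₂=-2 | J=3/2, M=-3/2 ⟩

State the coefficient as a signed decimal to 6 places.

√[4·1!0!3!/5! · 1!0!0!4!0!3!] = √(144/5)
  +(−1)^0/∏(0,1,0,0,0,3)! = 1/6  (running 1/6)
⟨..|..⟩ = √(144/5)·(1/6) = +0.894427

+√(4/5) ≈ +0.894427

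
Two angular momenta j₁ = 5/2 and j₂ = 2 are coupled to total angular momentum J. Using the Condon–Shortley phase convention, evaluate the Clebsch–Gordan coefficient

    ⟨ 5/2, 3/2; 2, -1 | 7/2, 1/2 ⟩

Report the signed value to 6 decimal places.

triangle: 1!·4!·3!/9! = 144/362880
(j±m)!: 4!·1!·1!·3!·4!·3! = 20736
prefactor² = (2J+1)·Δ·N² = 2304/35
  k=0: +1/(0!·1!·1!·1!·3!·2!) = 1/12
  k=1: −1/(1!·0!·0!·0!·4!·3!) = -1/144
Σ = 11/144  ⇒  CG² = 2304/35·11/144² = 121/315
CG = +√(121/315) = +0.619780

+0.619780  (= +√(121/315))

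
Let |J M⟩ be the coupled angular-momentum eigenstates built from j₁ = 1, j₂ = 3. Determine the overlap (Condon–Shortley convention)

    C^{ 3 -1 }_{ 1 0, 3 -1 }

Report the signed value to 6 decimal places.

+√(1/12) = +0.288675

j₁+j₂−J=1  J+j₁−j₂=1  J−j₁+j₂=5  j₁+j₂+J+1=8
(j₁±m₁, j₂±m₂, J±M) = (1,1,2,4,2,4)
P² = 48
sum k=0..1:
  [0] +1/12 = 1/12
  [1] −1/24 = -1/24
S = 1/24
C² = P²·S² = 1/12 ; C = +0.288675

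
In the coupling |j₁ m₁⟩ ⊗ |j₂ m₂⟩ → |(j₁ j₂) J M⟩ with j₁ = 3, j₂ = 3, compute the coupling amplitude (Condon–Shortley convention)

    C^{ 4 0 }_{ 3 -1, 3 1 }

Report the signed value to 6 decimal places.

√[9·2!4!4!/11! · 2!4!4!2!4!4!] = √(663552/1925)
  +(−1)^0/∏(0,2,4,4,0,0)! = 1/1152  (running 1/1152)
  +(−1)^1/∏(1,1,3,3,1,1)! = -1/36  (running -31/1152)
  +(−1)^2/∏(2,0,2,2,2,2)! = 1/32  (running 5/1152)
⟨..|..⟩ = √(663552/1925)·(5/1152) = +0.080582

+√(1/154) ≈ +0.080582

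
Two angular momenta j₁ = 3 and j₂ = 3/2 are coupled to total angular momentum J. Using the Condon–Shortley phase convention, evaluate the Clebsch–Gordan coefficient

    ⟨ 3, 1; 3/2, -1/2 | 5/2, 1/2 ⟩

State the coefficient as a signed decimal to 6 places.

−√(1/70) = -0.119523

√[6·2!4!1!/8! · 4!2!1!2!3!2!] = √(288/35)
  +(−1)^0/∏(0,2,2,1,2,0)! = 1/8  (running 1/8)
  +(−1)^1/∏(1,1,1,0,3,1)! = -1/6  (running -1/24)
⟨..|..⟩ = √(288/35)·(-1/24) = -0.119523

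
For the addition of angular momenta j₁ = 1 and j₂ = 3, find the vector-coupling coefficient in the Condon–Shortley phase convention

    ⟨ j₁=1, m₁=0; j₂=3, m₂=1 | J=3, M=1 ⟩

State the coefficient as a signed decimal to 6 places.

-0.288675

√[7·1!1!5!/8! · 1!1!4!2!4!2!] = √(48)
  +(−1)^0/∏(0,1,1,4,0,1)! = 1/24  (running 1/24)
  +(−1)^1/∏(1,0,0,3,1,2)! = -1/12  (running -1/24)
⟨..|..⟩ = √(48)·(-1/24) = -0.288675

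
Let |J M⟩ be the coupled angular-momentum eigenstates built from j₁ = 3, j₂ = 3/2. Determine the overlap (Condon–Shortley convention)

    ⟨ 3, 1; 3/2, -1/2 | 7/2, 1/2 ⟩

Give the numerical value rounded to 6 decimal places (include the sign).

+√(2/7) = +0.534522

j₁+j₂−J=1  J+j₁−j₂=5  J−j₁+j₂=2  j₁+j₂+J+1=9
(j₁±m₁, j₂±m₂, J±M) = (4,2,1,2,4,3)
P² = 512/7
sum k=0..1:
  [0] +1/12 = 1/12
  [1] −1/48 = -1/48
S = 1/16
C² = P²·S² = 2/7 ; C = +0.534522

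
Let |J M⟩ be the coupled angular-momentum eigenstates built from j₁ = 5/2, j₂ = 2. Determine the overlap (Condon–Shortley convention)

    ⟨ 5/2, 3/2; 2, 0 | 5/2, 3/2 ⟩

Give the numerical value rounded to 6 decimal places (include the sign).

-0.119523  (= −√(1/70))

j₁+j₂−J=2  J+j₁−j₂=3  J−j₁+j₂=2  j₁+j₂+J+1=8
(j₁±m₁, j₂±m₂, J±M) = (4,1,2,2,4,1)
P² = 288/35
sum k=0..1:
  [0] +1/8 = 1/8
  [1] −1/6 = -1/6
S = -1/24
C² = P²·S² = 1/70 ; C = -0.119523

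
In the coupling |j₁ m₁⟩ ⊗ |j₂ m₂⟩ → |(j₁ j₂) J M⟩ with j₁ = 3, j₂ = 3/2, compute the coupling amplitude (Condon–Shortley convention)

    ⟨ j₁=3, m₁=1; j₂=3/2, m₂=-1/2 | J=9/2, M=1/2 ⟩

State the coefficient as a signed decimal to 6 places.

√[10·0!6!3!/10! · 4!2!1!2!5!4!] = √(23040/7)
  +(−1)^0/∏(0,0,2,1,4,2)! = 1/96  (running 1/96)
⟨..|..⟩ = √(23040/7)·(1/96) = +0.597614

+√(5/14) = +0.597614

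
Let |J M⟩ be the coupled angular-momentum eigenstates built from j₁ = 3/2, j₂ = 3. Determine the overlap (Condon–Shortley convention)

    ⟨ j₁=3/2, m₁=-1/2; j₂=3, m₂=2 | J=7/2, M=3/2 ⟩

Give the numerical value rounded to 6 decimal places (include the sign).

−√(3/7) ≈ -0.654654

j₁+j₂−J=1  J+j₁−j₂=2  J−j₁+j₂=5  j₁+j₂+J+1=9
(j₁±m₁, j₂±m₂, J±M) = (1,2,5,1,5,2)
P² = 6400/21
sum k=0..1:
  [0] +1/240 = 1/240
  [1] −1/24 = -1/24
S = -3/80
C² = P²·S² = 3/7 ; C = -0.654654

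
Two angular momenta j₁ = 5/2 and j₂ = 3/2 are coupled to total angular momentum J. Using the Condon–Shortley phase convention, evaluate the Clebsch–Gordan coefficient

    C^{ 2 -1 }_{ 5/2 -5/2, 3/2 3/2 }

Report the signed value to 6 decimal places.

+√(5/14) ≈ +0.597614

triangle: 2!·3!·1!/7! = 12/5040
(j±m)!: 0!·5!·3!·0!·1!·3! = 4320
prefactor² = (2J+1)·Δ·N² = 360/7
  k=2: +1/(2!·0!·3!·1!·0!·0!) = 1/12
Σ = 1/12  ⇒  CG² = 360/7·1/12² = 5/14
CG = +√(5/14) = +0.597614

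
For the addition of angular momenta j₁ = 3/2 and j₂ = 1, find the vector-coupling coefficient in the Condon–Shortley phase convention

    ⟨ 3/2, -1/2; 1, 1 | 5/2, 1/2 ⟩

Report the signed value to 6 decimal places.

+0.547723  (= +√(3/10))

√[6·0!3!2!/6! · 1!2!2!0!3!2!] = √(24/5)
  +(−1)^0/∏(0,0,2,2,1,0)! = 1/4  (running 1/4)
⟨..|..⟩ = √(24/5)·(1/4) = +0.547723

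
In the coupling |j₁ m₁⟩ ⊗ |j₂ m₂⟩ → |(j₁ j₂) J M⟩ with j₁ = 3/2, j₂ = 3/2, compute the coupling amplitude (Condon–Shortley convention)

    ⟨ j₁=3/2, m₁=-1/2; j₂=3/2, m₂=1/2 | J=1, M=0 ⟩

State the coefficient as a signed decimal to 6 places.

√[3·2!1!1!/5! · 1!2!2!1!1!1!] = √(1/5)
  +(−1)^1/∏(1,1,1,1,0,0)! = -1  (running -1)
  +(−1)^2/∏(2,0,0,0,1,1)! = 1/2  (running -1/2)
⟨..|..⟩ = √(1/5)·(-1/2) = -0.223607

−√(1/20) = -0.223607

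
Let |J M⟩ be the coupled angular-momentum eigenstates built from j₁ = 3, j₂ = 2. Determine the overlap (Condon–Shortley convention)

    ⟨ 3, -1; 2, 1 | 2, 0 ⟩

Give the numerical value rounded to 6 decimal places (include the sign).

triangle: 3!·3!·1!/8! = 36/40320
(j±m)!: 2!·4!·3!·1!·2!·2! = 1152
prefactor² = (2J+1)·Δ·N² = 36/7
  k=2: +1/(2!·1!·2!·1!·1!·0!) = 1/4
  k=3: −1/(3!·0!·1!·0!·2!·1!) = -1/12
Σ = 1/6  ⇒  CG² = 36/7·1/6² = 1/7
CG = +√(1/7) = +0.377964

+0.377964  (= +√(1/7))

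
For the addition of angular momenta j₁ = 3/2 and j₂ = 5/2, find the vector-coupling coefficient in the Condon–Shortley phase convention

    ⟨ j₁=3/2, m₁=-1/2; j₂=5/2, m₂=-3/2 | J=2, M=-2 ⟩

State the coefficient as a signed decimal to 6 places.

−√(8/21) = -0.617213

triangle: 2!·1!·3!/7! = 12/5040
(j±m)!: 1!·2!·1!·4!·0!·4! = 1152
prefactor² = (2J+1)·Δ·N² = 96/7
  k=1: −1/(1!·1!·1!·0!·0!·3!) = -1/6
Σ = -1/6  ⇒  CG² = 96/7·(-1/6)² = 8/21
CG = −√(8/21) = -0.617213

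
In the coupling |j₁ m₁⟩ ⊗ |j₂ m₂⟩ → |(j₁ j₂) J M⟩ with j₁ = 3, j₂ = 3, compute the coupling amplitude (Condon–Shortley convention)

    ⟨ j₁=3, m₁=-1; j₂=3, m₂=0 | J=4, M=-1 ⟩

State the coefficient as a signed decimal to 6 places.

-0.312094  (= −√(15/154))

triangle: 2!*4!*4!/11! = 1152/39916800
(j±m)!: 2!*4!*3!*3!*3!*5! = 1244160
prefactor² = (2J+1)*Δ*N² = 124416/385
  k=0: +1/(0!*2!*4!*3!*0!*1!) = 1/288
  k=1: −1/(1!*1!*3!*2!*1!*2!) = -1/24
  k=2: +1/(2!*0!*2!*1!*2!*3!) = 1/48
Σ = -5/288  ⇒  CG² = 124416/385*(-5/288)² = 15/154
CG = −√(15/154) = -0.312094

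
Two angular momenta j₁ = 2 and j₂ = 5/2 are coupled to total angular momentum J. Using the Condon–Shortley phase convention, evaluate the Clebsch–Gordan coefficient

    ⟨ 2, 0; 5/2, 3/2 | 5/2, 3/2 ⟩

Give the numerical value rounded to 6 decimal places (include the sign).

√[6·2!2!3!/8! · 2!2!4!1!4!1!] = √(288/35)
  +(−1)^1/∏(1,1,1,3,1,0)! = -1/6  (running -1/6)
  +(−1)^2/∏(2,0,0,2,2,1)! = 1/8  (running -1/24)
⟨..|..⟩ = √(288/35)·(-1/24) = -0.119523

-0.119523  (= −√(1/70))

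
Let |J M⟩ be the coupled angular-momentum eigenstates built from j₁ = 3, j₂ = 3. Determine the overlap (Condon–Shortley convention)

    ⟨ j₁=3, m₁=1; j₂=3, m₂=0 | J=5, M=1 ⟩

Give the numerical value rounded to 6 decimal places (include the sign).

+√(5/42) ≈ +0.345033

√[11·1!5!5!/12! · 4!2!3!3!6!4!] = √(69120/7)
  +(−1)^0/∏(0,1,2,3,3,2)! = 1/144  (running 1/144)
  +(−1)^1/∏(1,0,1,2,4,3)! = -1/288  (running 1/288)
⟨..|..⟩ = √(69120/7)·(1/288) = +0.345033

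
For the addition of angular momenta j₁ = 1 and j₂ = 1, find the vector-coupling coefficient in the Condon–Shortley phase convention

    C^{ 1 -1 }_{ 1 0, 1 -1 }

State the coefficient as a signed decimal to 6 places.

+√(1/2) = +0.707107

triangle: 1!×1!×1!/4! = 1/24
(j±m)!: 1!×1!×0!×2!×0!×2! = 4
prefactor² = (2J+1)×Δ×N² = 1/2
  k=0: +1/(0!×1!×1!×0!×0!×1!) = 1
Σ = 1  ⇒  CG² = 1/2×1² = 1/2
CG = +√(1/2) = +0.707107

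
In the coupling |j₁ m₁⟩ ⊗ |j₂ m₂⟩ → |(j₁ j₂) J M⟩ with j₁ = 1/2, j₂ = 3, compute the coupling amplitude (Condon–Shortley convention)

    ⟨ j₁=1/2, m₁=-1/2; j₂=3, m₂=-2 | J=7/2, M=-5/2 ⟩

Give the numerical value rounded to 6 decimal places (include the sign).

triangle: 0!×1!×6!/8! = 720/40320
(j±m)!: 0!×1!×1!×5!×1!×6! = 86400
prefactor² = (2J+1)×Δ×N² = 86400/7
  k=0: +1/(0!×0!×1!×1!×0!×5!) = 1/120
Σ = 1/120  ⇒  CG² = 86400/7×1/120² = 6/7
CG = +√(6/7) = +0.925820

+√(6/7) = +0.925820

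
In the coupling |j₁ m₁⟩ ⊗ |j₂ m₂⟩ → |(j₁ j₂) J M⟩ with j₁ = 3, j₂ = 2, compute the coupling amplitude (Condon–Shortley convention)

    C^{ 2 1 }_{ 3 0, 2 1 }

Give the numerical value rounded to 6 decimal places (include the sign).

+√(2/7) ≈ +0.534522

triangle: 3!*3!*1!/8! = 36/40320
(j±m)!: 3!*3!*3!*1!*3!*1! = 1296
prefactor² = (2J+1)*Δ*N² = 81/14
  k=2: +1/(2!*1!*1!*1!*2!*0!) = 1/4
  k=3: −1/(3!*0!*0!*0!*3!*1!) = -1/36
Σ = 2/9  ⇒  CG² = 81/14*2/9² = 2/7
CG = +√(2/7) = +0.534522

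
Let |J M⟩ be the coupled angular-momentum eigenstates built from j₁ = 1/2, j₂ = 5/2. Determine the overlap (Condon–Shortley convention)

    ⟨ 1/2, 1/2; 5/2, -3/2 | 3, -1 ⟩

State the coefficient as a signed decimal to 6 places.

√[7·0!1!5!/7! · 1!0!1!4!2!4!] = √(192)
  +(−1)^0/∏(0,0,0,1,1,4)! = 1/24  (running 1/24)
⟨..|..⟩ = √(192)·(1/24) = +0.577350

+0.577350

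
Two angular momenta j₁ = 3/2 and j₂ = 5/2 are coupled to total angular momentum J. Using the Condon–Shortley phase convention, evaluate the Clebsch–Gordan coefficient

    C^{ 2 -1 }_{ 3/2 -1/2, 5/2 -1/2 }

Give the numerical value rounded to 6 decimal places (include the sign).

j₁+j₂−J=2  J+j₁−j₂=1  J−j₁+j₂=3  j₁+j₂+J+1=7
(j₁±m₁, j₂±m₂, J±M) = (1,2,2,3,1,3)
P² = 12/7
sum k=1..2:
  [1] −1/2 = -1/2
  [2] +1/12 = 1/12
S = -5/12
C² = P²·S² = 25/84 ; C = -0.545545

−√(25/84) = -0.545545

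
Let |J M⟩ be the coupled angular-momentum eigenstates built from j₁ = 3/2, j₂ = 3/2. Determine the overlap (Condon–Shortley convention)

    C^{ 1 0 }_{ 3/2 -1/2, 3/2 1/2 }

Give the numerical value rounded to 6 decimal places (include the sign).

-0.223607  (= −√(1/20))

j₁+j₂−J=2  J+j₁−j₂=1  J−j₁+j₂=1  j₁+j₂+J+1=5
(j₁±m₁, j₂±m₂, J±M) = (1,2,2,1,1,1)
P² = 1/5
sum k=1..2:
  [1] −1/1 = -1
  [2] +1/2 = 1/2
S = -1/2
C² = P²·S² = 1/20 ; C = -0.223607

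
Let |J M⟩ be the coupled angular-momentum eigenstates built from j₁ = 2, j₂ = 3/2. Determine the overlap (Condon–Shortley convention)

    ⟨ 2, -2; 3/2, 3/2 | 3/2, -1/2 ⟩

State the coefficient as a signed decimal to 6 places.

+0.632456

√[4·2!2!1!/6! · 0!4!3!0!1!2!] = √(32/5)
  +(−1)^2/∏(2,0,2,1,0,0)! = 1/4  (running 1/4)
⟨..|..⟩ = √(32/5)·(1/4) = +0.632456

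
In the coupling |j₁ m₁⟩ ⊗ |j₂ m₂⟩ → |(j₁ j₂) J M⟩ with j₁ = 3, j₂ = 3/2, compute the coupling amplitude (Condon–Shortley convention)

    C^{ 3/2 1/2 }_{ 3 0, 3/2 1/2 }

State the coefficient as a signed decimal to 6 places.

+√(9/35) = +0.507093

j₁+j₂−J=3  J+j₁−j₂=3  J−j₁+j₂=0  j₁+j₂+J+1=7
(j₁±m₁, j₂±m₂, J±M) = (3,3,2,1,2,1)
P² = 144/35
sum k=2..2:
  [2] +1/4 = 1/4
S = 1/4
C² = P²·S² = 9/35 ; C = +0.507093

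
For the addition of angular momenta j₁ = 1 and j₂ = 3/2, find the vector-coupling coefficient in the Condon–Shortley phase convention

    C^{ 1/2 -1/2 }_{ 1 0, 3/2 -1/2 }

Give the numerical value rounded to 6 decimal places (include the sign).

-0.577350

√[2·2!0!1!/4! · 1!1!1!2!0!1!] = √(1/3)
  +(−1)^1/∏(1,1,0,0,0,1)! = -1  (running -1)
⟨..|..⟩ = √(1/3)·(-1) = -0.577350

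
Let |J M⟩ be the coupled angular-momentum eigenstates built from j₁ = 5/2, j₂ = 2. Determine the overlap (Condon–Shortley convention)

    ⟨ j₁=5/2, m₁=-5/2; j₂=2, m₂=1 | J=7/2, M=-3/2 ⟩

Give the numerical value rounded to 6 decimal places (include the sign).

−√(5/21) = -0.487950

triangle: 1!*4!*3!/9! = 144/362880
(j±m)!: 0!*5!*3!*1!*2!*5! = 172800
prefactor² = (2J+1)*Δ*N² = 3840/7
  k=1: −1/(1!*0!*4!*2!*0!*1!) = -1/48
Σ = -1/48  ⇒  CG² = 3840/7*(-1/48)² = 5/21
CG = −√(5/21) = -0.487950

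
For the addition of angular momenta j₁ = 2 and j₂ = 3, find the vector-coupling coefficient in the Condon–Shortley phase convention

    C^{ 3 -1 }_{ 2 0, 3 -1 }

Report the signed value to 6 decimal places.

triangle: 2!·2!·4!/9! = 96/362880
(j±m)!: 2!·2!·2!·4!·2!·4! = 9216
prefactor² = (2J+1)·Δ·N² = 256/15
  k=0: +1/(0!·2!·2!·2!·0!·2!) = 1/16
  k=1: −1/(1!·1!·1!·1!·1!·3!) = -1/6
  k=2: +1/(2!·0!·0!·0!·2!·4!) = 1/96
Σ = -3/32  ⇒  CG² = 256/15·(-3/32)² = 3/20
CG = −√(3/20) = -0.387298

-0.387298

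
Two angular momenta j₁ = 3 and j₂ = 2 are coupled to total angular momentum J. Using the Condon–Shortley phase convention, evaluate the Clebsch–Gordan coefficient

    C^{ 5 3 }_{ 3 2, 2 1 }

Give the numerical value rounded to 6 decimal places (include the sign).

√[11·0!6!4!/11! · 5!1!3!1!8!2!] = √(276480)
  +(−1)^0/∏(0,0,1,3,5,1)! = 1/720  (running 1/720)
⟨..|..⟩ = √(276480)·(1/720) = +0.730297

+√(8/15) = +0.730297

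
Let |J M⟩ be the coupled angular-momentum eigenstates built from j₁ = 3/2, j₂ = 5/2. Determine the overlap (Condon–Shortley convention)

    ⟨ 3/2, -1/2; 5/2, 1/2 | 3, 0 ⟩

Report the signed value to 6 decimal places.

j₁+j₂−J=1  J+j₁−j₂=2  J−j₁+j₂=4  j₁+j₂+J+1=8
(j₁±m₁, j₂±m₂, J±M) = (1,2,3,2,3,3)
P² = 36/5
sum k=0..1:
  [0] +1/12 = 1/12
  [1] −1/4 = -1/4
S = -1/6
C² = P²·S² = 1/5 ; C = -0.447214

-0.447214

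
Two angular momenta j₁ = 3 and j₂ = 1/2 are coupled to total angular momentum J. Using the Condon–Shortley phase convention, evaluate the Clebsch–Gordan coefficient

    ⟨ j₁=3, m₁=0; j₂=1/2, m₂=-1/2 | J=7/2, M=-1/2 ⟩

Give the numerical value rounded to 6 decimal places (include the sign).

√[8·0!6!1!/8! · 3!3!0!1!3!4!] = √(5184/7)
  +(−1)^0/∏(0,0,3,0,3,1)! = 1/36  (running 1/36)
⟨..|..⟩ = √(5184/7)·(1/36) = +0.755929

+0.755929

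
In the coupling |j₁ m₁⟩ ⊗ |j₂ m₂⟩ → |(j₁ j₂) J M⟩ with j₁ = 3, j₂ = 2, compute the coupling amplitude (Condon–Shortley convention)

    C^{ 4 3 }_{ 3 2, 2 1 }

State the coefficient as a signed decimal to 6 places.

+√(1/20) ≈ +0.223607

√[9·1!5!3!/10! · 5!1!3!1!7!1!] = √(6480)
  +(−1)^0/∏(0,1,1,3,4,0)! = 1/144  (running 1/144)
  +(−1)^1/∏(1,0,0,2,5,1)! = -1/240  (running 1/360)
⟨..|..⟩ = √(6480)·(1/360) = +0.223607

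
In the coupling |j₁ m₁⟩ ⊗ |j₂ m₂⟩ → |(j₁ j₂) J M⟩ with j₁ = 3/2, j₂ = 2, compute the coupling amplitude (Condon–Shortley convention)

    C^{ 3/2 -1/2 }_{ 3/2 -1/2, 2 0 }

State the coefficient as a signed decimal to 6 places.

triangle: 2!×1!×2!/6! = 4/720
(j±m)!: 1!×2!×2!×2!×1!×2! = 16
prefactor² = (2J+1)×Δ×N² = 16/45
  k=1: −1/(1!×1!×1!×1!×0!×1!) = -1
  k=2: +1/(2!×0!×0!×0!×1!×2!) = 1/4
Σ = -3/4  ⇒  CG² = 16/45×(-3/4)² = 1/5
CG = −√(1/5) = -0.447214

-0.447214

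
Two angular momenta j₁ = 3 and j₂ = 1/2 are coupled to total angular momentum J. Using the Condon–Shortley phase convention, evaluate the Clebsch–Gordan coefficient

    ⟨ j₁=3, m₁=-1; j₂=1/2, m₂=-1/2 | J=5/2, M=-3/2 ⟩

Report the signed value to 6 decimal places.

+√(2/7) = +0.534522

j₁+j₂−J=1  J+j₁−j₂=5  J−j₁+j₂=0  j₁+j₂+J+1=7
(j₁±m₁, j₂±m₂, J±M) = (2,4,0,1,1,4)
P² = 1152/7
sum k=0..0:
  [0] +1/24 = 1/24
S = 1/24
C² = P²·S² = 2/7 ; C = +0.534522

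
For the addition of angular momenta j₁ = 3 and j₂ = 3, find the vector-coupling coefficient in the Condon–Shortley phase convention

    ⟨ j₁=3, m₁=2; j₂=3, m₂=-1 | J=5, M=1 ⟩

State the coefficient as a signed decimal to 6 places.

triangle: 1!·5!·5!/12! = 14400/479001600
(j±m)!: 5!·1!·2!·4!·6!·4! = 99532800
prefactor² = (2J+1)·Δ·N² = 230400/7
  k=0: +1/(0!·1!·1!·2!·4!·3!) = 1/288
  k=1: −1/(1!·0!·0!·1!·5!·4!) = -1/2880
Σ = 1/320  ⇒  CG² = 230400/7·1/320² = 9/28
CG = +√(9/28) = +0.566947

+0.566947  (= +√(9/28))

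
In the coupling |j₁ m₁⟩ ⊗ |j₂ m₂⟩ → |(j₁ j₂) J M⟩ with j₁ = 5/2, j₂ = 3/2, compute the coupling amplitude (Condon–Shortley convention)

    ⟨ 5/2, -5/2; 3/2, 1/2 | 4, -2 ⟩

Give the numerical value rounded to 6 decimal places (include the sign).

+√(3/28) ≈ +0.327327

√[9·0!5!3!/9! · 0!5!2!1!2!6!] = √(43200/7)
  +(−1)^0/∏(0,0,5,2,0,1)! = 1/240  (running 1/240)
⟨..|..⟩ = √(43200/7)·(1/240) = +0.327327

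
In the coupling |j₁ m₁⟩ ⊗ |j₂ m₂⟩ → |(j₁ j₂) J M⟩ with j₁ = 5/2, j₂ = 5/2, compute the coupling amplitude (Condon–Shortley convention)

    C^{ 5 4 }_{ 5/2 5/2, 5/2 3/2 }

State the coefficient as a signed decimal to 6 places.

√[11·0!5!5!/11! · 5!0!4!1!9!1!] = √(4147200)
  +(−1)^0/∏(0,0,0,4,5,1)! = 1/2880  (running 1/2880)
⟨..|..⟩ = √(4147200)·(1/2880) = +0.707107

+√(1/2) ≈ +0.707107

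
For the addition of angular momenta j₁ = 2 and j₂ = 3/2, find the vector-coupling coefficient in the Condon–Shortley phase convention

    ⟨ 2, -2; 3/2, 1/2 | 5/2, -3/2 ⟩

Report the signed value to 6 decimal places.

√[6·1!3!2!/7! · 0!4!2!1!1!4!] = √(576/35)
  +(−1)^1/∏(1,0,3,1,0,1)! = -1/6  (running -1/6)
⟨..|..⟩ = √(576/35)·(-1/6) = -0.676123

−√(16/35) ≈ -0.676123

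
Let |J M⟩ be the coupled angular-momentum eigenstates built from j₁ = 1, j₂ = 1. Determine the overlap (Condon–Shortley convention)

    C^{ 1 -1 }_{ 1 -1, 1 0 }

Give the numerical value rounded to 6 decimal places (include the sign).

triangle: 1!×1!×1!/4! = 1/24
(j±m)!: 0!×2!×1!×1!×0!×2! = 4
prefactor² = (2J+1)×Δ×N² = 1/2
  k=1: −1/(1!×0!×1!×0!×0!×1!) = -1
Σ = -1  ⇒  CG² = 1/2×(-1)² = 1/2
CG = −√(1/2) = -0.707107

-0.707107  (= −√(1/2))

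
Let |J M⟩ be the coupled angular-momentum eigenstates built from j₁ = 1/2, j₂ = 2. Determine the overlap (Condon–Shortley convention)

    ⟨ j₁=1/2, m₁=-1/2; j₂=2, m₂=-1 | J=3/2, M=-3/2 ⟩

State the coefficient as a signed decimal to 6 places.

-0.447214  (= −√(1/5))

√[4·1!0!3!/5! · 0!1!1!3!0!3!] = √(36/5)
  +(−1)^1/∏(1,0,0,0,0,3)! = -1/6  (running -1/6)
⟨..|..⟩ = √(36/5)·(-1/6) = -0.447214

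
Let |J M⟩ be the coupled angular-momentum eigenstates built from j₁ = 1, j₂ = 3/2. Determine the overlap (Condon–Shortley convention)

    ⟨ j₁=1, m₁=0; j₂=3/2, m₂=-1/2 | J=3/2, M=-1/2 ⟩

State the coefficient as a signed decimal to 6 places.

+0.258199  (= +√(1/15))

√[4·1!1!2!/5! · 1!1!1!2!1!2!] = √(4/15)
  +(−1)^0/∏(0,1,1,1,0,1)! = 1  (running 1)
  +(−1)^1/∏(1,0,0,0,1,2)! = -1/2  (running 1/2)
⟨..|..⟩ = √(4/15)·(1/2) = +0.258199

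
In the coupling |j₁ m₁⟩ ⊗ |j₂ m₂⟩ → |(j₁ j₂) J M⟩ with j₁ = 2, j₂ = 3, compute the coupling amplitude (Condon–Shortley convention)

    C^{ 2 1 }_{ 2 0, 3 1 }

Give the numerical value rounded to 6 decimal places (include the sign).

j₁+j₂−J=3  J+j₁−j₂=1  J−j₁+j₂=3  j₁+j₂+J+1=8
(j₁±m₁, j₂±m₂, J±M) = (2,2,4,2,3,1)
P² = 36/7
sum k=1..2:
  [1] −1/12 = -1/12
  [2] +1/4 = 1/4
S = 1/6
C² = P²·S² = 1/7 ; C = +0.377964

+0.377964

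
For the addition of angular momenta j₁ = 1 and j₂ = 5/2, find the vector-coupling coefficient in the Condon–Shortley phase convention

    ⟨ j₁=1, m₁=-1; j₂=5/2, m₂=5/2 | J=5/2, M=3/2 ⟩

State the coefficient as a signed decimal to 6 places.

triangle: 1!*1!*4!/7! = 24/5040
(j±m)!: 0!*2!*5!*0!*4!*1! = 5760
prefactor² = (2J+1)*Δ*N² = 1152/7
  k=1: −1/(1!*0!*1!*4!*0!*0!) = -1/24
Σ = -1/24  ⇒  CG² = 1152/7*(-1/24)² = 2/7
CG = −√(2/7) = -0.534522

-0.534522  (= −√(2/7))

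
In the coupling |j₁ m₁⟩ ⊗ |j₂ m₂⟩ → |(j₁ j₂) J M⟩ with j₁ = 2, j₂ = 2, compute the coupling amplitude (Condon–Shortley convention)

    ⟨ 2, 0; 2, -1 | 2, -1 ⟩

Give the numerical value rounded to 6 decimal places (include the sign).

triangle: 2!*2!*2!/7! = 8/5040
(j±m)!: 2!*2!*1!*3!*1!*3! = 144
prefactor² = (2J+1)*Δ*N² = 8/7
  k=0: +1/(0!*2!*2!*1!*0!*1!) = 1/4
  k=1: −1/(1!*1!*1!*0!*1!*2!) = -1/2
Σ = -1/4  ⇒  CG² = 8/7*(-1/4)² = 1/14
CG = −√(1/14) = -0.267261

−√(1/14) = -0.267261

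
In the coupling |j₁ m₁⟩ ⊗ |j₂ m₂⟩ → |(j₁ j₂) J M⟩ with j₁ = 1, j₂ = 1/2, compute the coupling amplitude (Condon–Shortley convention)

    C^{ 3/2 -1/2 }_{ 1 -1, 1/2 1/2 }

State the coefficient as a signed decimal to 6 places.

j₁+j₂−J=0  J+j₁−j₂=2  J−j₁+j₂=1  j₁+j₂+J+1=4
(j₁±m₁, j₂±m₂, J±M) = (0,2,1,0,1,2)
P² = 4/3
sum k=0..0:
  [0] +1/2 = 1/2
S = 1/2
C² = P²·S² = 1/3 ; C = +0.577350

+0.577350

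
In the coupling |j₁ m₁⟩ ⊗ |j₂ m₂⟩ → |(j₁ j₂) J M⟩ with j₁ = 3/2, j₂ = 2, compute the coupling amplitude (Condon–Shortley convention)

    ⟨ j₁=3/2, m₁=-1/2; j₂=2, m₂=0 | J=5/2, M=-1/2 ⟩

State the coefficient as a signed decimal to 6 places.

j₁+j₂−J=1  J+j₁−j₂=2  J−j₁+j₂=3  j₁+j₂+J+1=7
(j₁±m₁, j₂±m₂, J±M) = (1,2,2,2,2,3)
P² = 48/35
sum k=0..1:
  [0] +1/4 = 1/4
  [1] −1/2 = -1/2
S = -1/4
C² = P²·S² = 3/35 ; C = -0.292770

−√(3/35) = -0.292770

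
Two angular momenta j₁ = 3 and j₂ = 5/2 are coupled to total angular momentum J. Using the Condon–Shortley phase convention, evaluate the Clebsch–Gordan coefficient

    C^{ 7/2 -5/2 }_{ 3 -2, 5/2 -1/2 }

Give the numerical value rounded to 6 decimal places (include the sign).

√[8·2!4!3!/10! · 1!5!2!3!1!6!] = √(4608/7)
  +(−1)^1/∏(1,1,4,1,0,2)! = -1/48  (running -1/48)
  +(−1)^2/∏(2,0,3,0,1,3)! = 1/72  (running -1/144)
⟨..|..⟩ = √(4608/7)·(-1/144) = -0.178174

−√(2/63) ≈ -0.178174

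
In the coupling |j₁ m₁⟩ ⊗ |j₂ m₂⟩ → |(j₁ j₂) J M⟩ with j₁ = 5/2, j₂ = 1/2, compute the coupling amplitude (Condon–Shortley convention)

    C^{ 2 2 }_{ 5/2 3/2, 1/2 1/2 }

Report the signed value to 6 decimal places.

-0.408248  (= −√(1/6))

triangle: 1!·4!·0!/6! = 24/720
(j±m)!: 4!·1!·1!·0!·4!·0! = 576
prefactor² = (2J+1)·Δ·N² = 96
  k=1: −1/(1!·0!·0!·0!·4!·0!) = -1/24
Σ = -1/24  ⇒  CG² = 96·(-1/24)² = 1/6
CG = −√(1/6) = -0.408248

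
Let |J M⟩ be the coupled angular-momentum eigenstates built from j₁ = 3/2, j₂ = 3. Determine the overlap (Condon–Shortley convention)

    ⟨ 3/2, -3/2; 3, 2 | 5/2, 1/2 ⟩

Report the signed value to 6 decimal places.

+0.654654  (= +√(3/7))

triangle: 2!*1!*4!/8! = 48/40320
(j±m)!: 0!*3!*5!*1!*3!*2! = 8640
prefactor² = (2J+1)*Δ*N² = 432/7
  k=2: +1/(2!*0!*1!*3!*0!*1!) = 1/12
Σ = 1/12  ⇒  CG² = 432/7*1/12² = 3/7
CG = +√(3/7) = +0.654654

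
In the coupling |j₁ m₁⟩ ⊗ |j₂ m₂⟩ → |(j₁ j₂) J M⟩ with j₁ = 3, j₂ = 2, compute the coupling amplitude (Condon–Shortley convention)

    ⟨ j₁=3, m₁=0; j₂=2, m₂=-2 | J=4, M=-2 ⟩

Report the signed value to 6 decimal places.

+0.654654

triangle: 1!×5!×3!/10! = 720/3628800
(j±m)!: 3!×3!×0!×4!×2!×6! = 1244160
prefactor² = (2J+1)×Δ×N² = 15552/7
  k=0: +1/(0!×1!×3!×0!×2!×3!) = 1/72
Σ = 1/72  ⇒  CG² = 15552/7×1/72² = 3/7
CG = +√(3/7) = +0.654654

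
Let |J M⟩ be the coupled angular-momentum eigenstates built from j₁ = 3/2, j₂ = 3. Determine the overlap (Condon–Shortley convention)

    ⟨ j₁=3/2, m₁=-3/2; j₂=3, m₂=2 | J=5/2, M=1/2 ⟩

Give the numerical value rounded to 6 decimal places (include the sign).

√[6·2!1!4!/8! · 0!3!5!1!3!2!] = √(432/7)
  +(−1)^2/∏(2,0,1,3,0,1)! = 1/12  (running 1/12)
⟨..|..⟩ = √(432/7)·(1/12) = +0.654654

+√(3/7) ≈ +0.654654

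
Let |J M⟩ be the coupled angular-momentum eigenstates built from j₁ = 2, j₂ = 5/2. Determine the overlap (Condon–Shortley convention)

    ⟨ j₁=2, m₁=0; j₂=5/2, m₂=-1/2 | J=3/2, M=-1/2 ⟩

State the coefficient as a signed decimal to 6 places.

−√(2/35) = -0.239046

j₁+j₂−J=3  J+j₁−j₂=1  J−j₁+j₂=2  j₁+j₂+J+1=7
(j₁±m₁, j₂±m₂, J±M) = (2,2,2,3,1,2)
P² = 32/35
sum k=1..2:
  [1] −1/2 = -1/2
  [2] +1/4 = 1/4
S = -1/4
C² = P²·S² = 2/35 ; C = -0.239046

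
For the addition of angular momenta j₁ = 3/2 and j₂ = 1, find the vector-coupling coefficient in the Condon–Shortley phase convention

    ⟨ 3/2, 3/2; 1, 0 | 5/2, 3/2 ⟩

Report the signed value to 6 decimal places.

+√(2/5) = +0.632456

j₁+j₂−J=0  J+j₁−j₂=3  J−j₁+j₂=2  j₁+j₂+J+1=6
(j₁±m₁, j₂±m₂, J±M) = (3,0,1,1,4,1)
P² = 72/5
sum k=0..0:
  [0] +1/6 = 1/6
S = 1/6
C² = P²·S² = 2/5 ; C = +0.632456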